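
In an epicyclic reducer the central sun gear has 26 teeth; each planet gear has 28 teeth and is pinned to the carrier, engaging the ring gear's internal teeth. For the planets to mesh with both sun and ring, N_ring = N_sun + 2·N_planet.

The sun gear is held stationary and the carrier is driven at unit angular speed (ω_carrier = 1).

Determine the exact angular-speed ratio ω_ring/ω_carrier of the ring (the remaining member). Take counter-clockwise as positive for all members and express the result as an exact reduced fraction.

54/41

N_ring = 26 + 2·28 = 82
26(ω_s−ω_c) = −82(ω_r−ω_c),  ω_s=0, ω_c=1
ω_r = 1 − (26/82)(0−1) = 54/41
ω_r/ω_c = 54/41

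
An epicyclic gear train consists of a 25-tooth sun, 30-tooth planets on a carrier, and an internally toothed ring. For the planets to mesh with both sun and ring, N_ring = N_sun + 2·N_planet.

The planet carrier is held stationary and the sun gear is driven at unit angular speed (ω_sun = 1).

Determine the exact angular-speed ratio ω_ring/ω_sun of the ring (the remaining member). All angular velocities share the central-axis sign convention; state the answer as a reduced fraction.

N_ring = 25 + 2·30 = 85
25(ω_s−ω_c) = −85(ω_r−ω_c),  ω_c=0, ω_s=1
ω_r = 0 − (25/85)(1−0) = -5/17
ω_r/ω_s = -5/17

-5/17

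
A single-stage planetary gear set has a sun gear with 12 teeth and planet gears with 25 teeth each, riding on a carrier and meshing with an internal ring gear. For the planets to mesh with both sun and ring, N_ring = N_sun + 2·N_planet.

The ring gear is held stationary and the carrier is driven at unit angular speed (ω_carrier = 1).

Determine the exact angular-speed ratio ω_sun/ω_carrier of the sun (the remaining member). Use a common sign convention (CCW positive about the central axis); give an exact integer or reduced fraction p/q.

37/6

N_ring = 12 + 2·25 = 62
12(ω_s−ω_c) = −62(ω_r−ω_c),  ω_r=0, ω_c=1
ω_s = 1 − (62/12)(0−1) = 37/6
ω_s/ω_c = 37/6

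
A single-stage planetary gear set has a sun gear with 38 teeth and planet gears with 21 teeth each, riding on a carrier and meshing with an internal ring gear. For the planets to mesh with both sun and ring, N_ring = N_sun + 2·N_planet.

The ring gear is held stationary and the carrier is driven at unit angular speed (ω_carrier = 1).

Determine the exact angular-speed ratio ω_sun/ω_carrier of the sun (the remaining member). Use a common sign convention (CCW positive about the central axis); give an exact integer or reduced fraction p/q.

N_ring = 38 + 2·21 = 80
38(ω_s−ω_c) = −80(ω_r−ω_c),  ω_r=0, ω_c=1
ω_s = 1 − (80/38)(0−1) = 59/19
ω_s/ω_c = 59/19

59/19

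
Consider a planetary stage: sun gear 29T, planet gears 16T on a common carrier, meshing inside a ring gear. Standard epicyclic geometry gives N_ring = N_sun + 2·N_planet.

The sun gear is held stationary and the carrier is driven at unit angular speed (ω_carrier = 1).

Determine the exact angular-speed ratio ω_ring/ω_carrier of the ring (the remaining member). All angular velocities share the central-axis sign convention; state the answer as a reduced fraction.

N_ring = 29 + 2·16 = 61
29(ω_s−ω_c) = −61(ω_r−ω_c),  ω_s=0, ω_c=1
ω_r = 1 − (29/61)(0−1) = 90/61
ω_r/ω_c = 90/61

90/61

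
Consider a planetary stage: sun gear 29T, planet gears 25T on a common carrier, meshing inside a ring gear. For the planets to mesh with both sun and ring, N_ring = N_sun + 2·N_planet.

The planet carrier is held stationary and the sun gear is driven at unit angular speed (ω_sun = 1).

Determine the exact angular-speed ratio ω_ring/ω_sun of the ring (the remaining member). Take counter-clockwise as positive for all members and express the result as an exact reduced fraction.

-29/79

N_ring = 29 + 2·25 = 79
29(ω_s−ω_c) = −79(ω_r−ω_c),  ω_c=0, ω_s=1
ω_r = 0 − (29/79)(1−0) = -29/79
ω_r/ω_s = -29/79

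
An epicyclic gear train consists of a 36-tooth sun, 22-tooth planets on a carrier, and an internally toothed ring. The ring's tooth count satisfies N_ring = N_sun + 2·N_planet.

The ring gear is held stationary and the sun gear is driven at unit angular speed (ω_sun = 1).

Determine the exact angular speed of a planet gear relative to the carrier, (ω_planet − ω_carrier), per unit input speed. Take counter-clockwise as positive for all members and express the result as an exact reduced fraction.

N_ring = 36 + 2·22 = 80
36(ω_s−ω_c) = −80(ω_r−ω_c),  ω_r=0, ω_s=1
36(1−ω_c) = −80(0−ω_c)  ⇒  116ω_c = 36  ⇒  ω_c = 9/29
sun–planet: 36·(1−9/29) = −22·(ω_p−ω_c)  ⇒  ω_p−ω_c = −(36/22)·(20/29) = -360/319

-360/319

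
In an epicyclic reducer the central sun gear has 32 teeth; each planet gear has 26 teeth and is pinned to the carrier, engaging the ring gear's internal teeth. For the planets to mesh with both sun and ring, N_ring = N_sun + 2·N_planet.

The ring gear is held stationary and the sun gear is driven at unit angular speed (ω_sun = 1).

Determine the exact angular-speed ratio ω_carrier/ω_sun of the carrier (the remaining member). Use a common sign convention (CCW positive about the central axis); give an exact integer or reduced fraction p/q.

8/29

N_ring = 32 + 2·26 = 84
32(ω_s−ω_c) = −84(ω_r−ω_c),  ω_r=0, ω_s=1
32(1−ω_c) = −84(0−ω_c)  ⇒  116ω_c = 32  ⇒  ω_c = 8/29
ω_c/ω_s = 8/29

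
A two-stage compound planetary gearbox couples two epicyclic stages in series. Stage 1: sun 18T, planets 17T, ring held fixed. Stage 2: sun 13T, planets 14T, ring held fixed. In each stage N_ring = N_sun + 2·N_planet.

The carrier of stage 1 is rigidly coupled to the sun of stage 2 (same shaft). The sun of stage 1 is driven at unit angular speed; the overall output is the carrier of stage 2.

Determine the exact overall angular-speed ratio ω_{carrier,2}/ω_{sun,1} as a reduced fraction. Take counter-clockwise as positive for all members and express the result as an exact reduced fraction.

Stage 1: N_ring = 18 + 2·17 = 52
Stage 1: 18(ω_s−ω_c) = −52(ω_r−ω_c),  ω_r=0, ω_s=1
Stage 1: 18(1−ω_c) = −52(0−ω_c)  ⇒  70ω_c = 18  ⇒  ω_c = 9/35
  ⇒ ω_c¹/ω_s¹ = 9/35
Stage 2: N_ring = 13 + 2·14 = 41
Stage 2: 13(ω_s−ω_c) = −41(ω_r−ω_c),  ω_r=0, ω_s=1
Stage 2: 13(1−ω_c) = −41(0−ω_c)  ⇒  54ω_c = 13  ⇒  ω_c = 13/54
  ⇒ ω_c²/ω_s² = 13/54
Coupling ω_s² = ω_c¹ ⇒ overall = 9/35 × 13/54 = 13/210

13/210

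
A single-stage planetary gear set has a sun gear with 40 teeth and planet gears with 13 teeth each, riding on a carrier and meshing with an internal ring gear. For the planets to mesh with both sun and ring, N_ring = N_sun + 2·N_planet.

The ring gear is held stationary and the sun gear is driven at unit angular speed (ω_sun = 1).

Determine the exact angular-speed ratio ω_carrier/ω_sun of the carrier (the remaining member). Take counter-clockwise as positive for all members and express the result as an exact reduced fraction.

20/53

N_ring = 40 + 2·13 = 66
40(ω_s−ω_c) = −66(ω_r−ω_c),  ω_r=0, ω_s=1
40(1−ω_c) = −66(0−ω_c)  ⇒  106ω_c = 40  ⇒  ω_c = 20/53
ω_c/ω_s = 20/53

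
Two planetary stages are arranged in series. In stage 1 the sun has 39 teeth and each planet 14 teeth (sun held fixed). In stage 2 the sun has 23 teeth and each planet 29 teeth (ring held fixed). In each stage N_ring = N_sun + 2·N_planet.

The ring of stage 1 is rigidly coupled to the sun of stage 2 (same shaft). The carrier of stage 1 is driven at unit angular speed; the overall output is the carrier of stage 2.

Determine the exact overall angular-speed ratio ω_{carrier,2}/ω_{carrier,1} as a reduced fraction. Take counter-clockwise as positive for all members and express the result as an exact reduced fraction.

1219/3484

Stage 1: N_ring = 39 + 2·14 = 67
Stage 1: 39(ω_s−ω_c) = −67(ω_r−ω_c),  ω_s=0, ω_c=1
Stage 1: ω_r = 1 − (39/67)(0−1) = 106/67
  ⇒ ω_r¹/ω_c¹ = 106/67
Stage 2: N_ring = 23 + 2·29 = 81
Stage 2: 23(ω_s−ω_c) = −81(ω_r−ω_c),  ω_r=0, ω_s=1
Stage 2: 23(1−ω_c) = −81(0−ω_c)  ⇒  104ω_c = 23  ⇒  ω_c = 23/104
  ⇒ ω_c²/ω_s² = 23/104
Coupling ω_s² = ω_r¹ ⇒ overall = 106/67 × 23/104 = 1219/3484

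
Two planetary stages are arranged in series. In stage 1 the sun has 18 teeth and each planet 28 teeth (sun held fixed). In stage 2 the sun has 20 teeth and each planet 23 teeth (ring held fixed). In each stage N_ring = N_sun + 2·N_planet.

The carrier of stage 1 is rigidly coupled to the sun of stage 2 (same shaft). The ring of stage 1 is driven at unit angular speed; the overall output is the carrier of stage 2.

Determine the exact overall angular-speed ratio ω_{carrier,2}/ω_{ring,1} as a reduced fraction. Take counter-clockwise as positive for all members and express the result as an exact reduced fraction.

185/989

Stage 1: N_ring = 18 + 2·28 = 74
Stage 1: 18(ω_s−ω_c) = −74(ω_r−ω_c),  ω_s=0, ω_r=1
Stage 1: 18(0−ω_c) = −74(1−ω_c)  ⇒  92ω_c = 74  ⇒  ω_c = 37/46
  ⇒ ω_c¹/ω_r¹ = 37/46
Stage 2: N_ring = 20 + 2·23 = 66
Stage 2: 20(ω_s−ω_c) = −66(ω_r−ω_c),  ω_r=0, ω_s=1
Stage 2: 20(1−ω_c) = −66(0−ω_c)  ⇒  86ω_c = 20  ⇒  ω_c = 10/43
  ⇒ ω_c²/ω_s² = 10/43
Coupling ω_s² = ω_c¹ ⇒ overall = 37/46 × 10/43 = 185/989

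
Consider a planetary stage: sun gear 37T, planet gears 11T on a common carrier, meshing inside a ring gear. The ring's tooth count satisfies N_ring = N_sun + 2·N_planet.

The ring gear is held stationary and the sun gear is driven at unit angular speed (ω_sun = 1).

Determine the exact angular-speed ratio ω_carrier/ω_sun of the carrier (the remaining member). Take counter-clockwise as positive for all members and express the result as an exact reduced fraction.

37/96

N_ring = 37 + 2·11 = 59
37(ω_s−ω_c) = −59(ω_r−ω_c),  ω_r=0, ω_s=1
37(1−ω_c) = −59(0−ω_c)  ⇒  96ω_c = 37  ⇒  ω_c = 37/96
ω_c/ω_s = 37/96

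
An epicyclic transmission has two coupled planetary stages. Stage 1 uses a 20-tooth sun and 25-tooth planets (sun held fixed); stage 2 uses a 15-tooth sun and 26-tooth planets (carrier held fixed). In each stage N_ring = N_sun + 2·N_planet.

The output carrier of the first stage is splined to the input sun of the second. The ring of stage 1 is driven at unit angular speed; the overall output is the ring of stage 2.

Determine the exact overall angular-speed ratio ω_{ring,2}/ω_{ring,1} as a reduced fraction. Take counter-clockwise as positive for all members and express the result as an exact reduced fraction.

-35/201

Stage 1: N_ring = 20 + 2·25 = 70
Stage 1: 20(ω_s−ω_c) = −70(ω_r−ω_c),  ω_s=0, ω_r=1
Stage 1: 20(0−ω_c) = −70(1−ω_c)  ⇒  90ω_c = 70  ⇒  ω_c = 7/9
  ⇒ ω_c¹/ω_r¹ = 7/9
Stage 2: N_ring = 15 + 2·26 = 67
Stage 2: 15(ω_s−ω_c) = −67(ω_r−ω_c),  ω_c=0, ω_s=1
Stage 2: ω_r = 0 − (15/67)(1−0) = -15/67
  ⇒ ω_r²/ω_s² = -15/67
Coupling ω_s² = ω_c¹ ⇒ overall = 7/9 × -15/67 = -35/201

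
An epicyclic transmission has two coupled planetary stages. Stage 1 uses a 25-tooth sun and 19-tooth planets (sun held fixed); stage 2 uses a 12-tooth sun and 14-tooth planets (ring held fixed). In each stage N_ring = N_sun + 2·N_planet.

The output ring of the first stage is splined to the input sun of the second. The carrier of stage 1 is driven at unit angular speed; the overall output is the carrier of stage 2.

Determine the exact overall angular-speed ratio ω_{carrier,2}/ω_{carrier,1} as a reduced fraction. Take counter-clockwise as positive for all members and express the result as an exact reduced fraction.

88/273

Stage 1: N_ring = 25 + 2·19 = 63
Stage 1: 25(ω_s−ω_c) = −63(ω_r−ω_c),  ω_s=0, ω_c=1
Stage 1: ω_r = 1 − (25/63)(0−1) = 88/63
  ⇒ ω_r¹/ω_c¹ = 88/63
Stage 2: N_ring = 12 + 2·14 = 40
Stage 2: 12(ω_s−ω_c) = −40(ω_r−ω_c),  ω_r=0, ω_s=1
Stage 2: 12(1−ω_c) = −40(0−ω_c)  ⇒  52ω_c = 12  ⇒  ω_c = 3/13
  ⇒ ω_c²/ω_s² = 3/13
Coupling ω_s² = ω_r¹ ⇒ overall = 88/63 × 3/13 = 88/273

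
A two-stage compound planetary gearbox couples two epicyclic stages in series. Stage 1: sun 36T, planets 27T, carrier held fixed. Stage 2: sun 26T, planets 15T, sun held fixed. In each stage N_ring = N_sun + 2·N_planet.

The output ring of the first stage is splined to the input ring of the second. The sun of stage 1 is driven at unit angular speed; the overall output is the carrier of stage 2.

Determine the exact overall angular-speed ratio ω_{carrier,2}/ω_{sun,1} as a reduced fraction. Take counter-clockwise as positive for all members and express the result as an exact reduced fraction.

-56/205

Stage 1: N_ring = 36 + 2·27 = 90
Stage 1: 36(ω_s−ω_c) = −90(ω_r−ω_c),  ω_c=0, ω_s=1
Stage 1: ω_r = 0 − (36/90)(1−0) = -2/5
  ⇒ ω_r¹/ω_s¹ = -2/5
Stage 2: N_ring = 26 + 2·15 = 56
Stage 2: 26(ω_s−ω_c) = −56(ω_r−ω_c),  ω_s=0, ω_r=1
Stage 2: 26(0−ω_c) = −56(1−ω_c)  ⇒  82ω_c = 56  ⇒  ω_c = 28/41
  ⇒ ω_c²/ω_r² = 28/41
Coupling ω_r² = ω_r¹ ⇒ overall = -2/5 × 28/41 = -56/205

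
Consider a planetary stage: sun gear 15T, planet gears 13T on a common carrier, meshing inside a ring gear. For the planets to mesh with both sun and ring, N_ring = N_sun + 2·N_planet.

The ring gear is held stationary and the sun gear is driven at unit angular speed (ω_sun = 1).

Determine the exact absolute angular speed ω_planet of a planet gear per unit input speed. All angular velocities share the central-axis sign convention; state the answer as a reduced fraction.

-15/26

N_ring = 15 + 2·13 = 41
15(ω_s−ω_c) = −41(ω_r−ω_c),  ω_r=0, ω_s=1
15(1−ω_c) = −41(0−ω_c)  ⇒  56ω_c = 15  ⇒  ω_c = 15/56
sun–planet: 15·(1−15/56) = −13·(ω_p−ω_c)  ⇒  ω_p−ω_c = −(15/13)·(41/56) = -615/728
ω_p = 15/56 − 615/728 = -15/26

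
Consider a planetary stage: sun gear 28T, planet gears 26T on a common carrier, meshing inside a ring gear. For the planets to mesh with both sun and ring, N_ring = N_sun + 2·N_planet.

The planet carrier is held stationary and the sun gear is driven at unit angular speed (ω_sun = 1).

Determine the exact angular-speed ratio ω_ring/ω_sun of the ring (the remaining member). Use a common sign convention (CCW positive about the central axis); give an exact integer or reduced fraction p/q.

N_ring = 28 + 2·26 = 80
28(ω_s−ω_c) = −80(ω_r−ω_c),  ω_c=0, ω_s=1
ω_r = 0 − (28/80)(1−0) = -7/20
ω_r/ω_s = -7/20

-7/20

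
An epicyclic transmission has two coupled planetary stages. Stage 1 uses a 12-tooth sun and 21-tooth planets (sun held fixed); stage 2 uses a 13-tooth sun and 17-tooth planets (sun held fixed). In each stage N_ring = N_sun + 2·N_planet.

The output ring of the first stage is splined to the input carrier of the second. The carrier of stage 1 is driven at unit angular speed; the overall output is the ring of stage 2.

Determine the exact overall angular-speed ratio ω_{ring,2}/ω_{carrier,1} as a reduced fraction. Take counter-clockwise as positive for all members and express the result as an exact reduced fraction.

220/141

Stage 1: N_ring = 12 + 2·21 = 54
Stage 1: 12(ω_s−ω_c) = −54(ω_r−ω_c),  ω_s=0, ω_c=1
Stage 1: ω_r = 1 − (12/54)(0−1) = 11/9
  ⇒ ω_r¹/ω_c¹ = 11/9
Stage 2: N_ring = 13 + 2·17 = 47
Stage 2: 13(ω_s−ω_c) = −47(ω_r−ω_c),  ω_s=0, ω_c=1
Stage 2: ω_r = 1 − (13/47)(0−1) = 60/47
  ⇒ ω_r²/ω_c² = 60/47
Coupling ω_c² = ω_r¹ ⇒ overall = 11/9 × 60/47 = 220/141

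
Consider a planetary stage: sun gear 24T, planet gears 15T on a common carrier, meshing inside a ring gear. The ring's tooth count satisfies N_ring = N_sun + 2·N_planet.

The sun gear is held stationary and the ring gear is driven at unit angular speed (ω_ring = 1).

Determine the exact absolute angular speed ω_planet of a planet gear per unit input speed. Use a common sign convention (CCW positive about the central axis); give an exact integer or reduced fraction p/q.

9/5

N_ring = 24 + 2·15 = 54
24(ω_s−ω_c) = −54(ω_r−ω_c),  ω_s=0, ω_r=1
24(0−ω_c) = −54(1−ω_c)  ⇒  78ω_c = 54  ⇒  ω_c = 9/13
sun–planet: 24·(0−9/13) = −15·(ω_p−ω_c)  ⇒  ω_p−ω_c = −(24/15)·(-9/13) = 72/65
ω_p = 9/13 + 72/65 = 9/5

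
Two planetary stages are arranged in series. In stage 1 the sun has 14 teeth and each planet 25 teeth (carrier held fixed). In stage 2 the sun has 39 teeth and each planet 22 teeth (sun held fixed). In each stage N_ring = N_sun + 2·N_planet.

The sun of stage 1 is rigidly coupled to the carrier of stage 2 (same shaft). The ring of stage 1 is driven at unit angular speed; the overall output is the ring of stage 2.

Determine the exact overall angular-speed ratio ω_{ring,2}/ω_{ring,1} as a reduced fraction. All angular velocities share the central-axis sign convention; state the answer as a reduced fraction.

-3904/581

Stage 1: N_ring = 14 + 2·25 = 64
Stage 1: 14(ω_s−ω_c) = −64(ω_r−ω_c),  ω_c=0, ω_r=1
Stage 1: ω_s = 0 − (64/14)(1−0) = -32/7
  ⇒ ω_s¹/ω_r¹ = -32/7
Stage 2: N_ring = 39 + 2·22 = 83
Stage 2: 39(ω_s−ω_c) = −83(ω_r−ω_c),  ω_s=0, ω_c=1
Stage 2: ω_r = 1 − (39/83)(0−1) = 122/83
  ⇒ ω_r²/ω_c² = 122/83
Coupling ω_c² = ω_s¹ ⇒ overall = -32/7 × 122/83 = -3904/581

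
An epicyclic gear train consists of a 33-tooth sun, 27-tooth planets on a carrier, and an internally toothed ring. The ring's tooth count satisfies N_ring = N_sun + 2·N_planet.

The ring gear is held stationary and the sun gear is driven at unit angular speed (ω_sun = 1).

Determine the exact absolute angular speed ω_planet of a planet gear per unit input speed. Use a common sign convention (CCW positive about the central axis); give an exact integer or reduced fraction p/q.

-11/18

N_ring = 33 + 2·27 = 87
33(ω_s−ω_c) = −87(ω_r−ω_c),  ω_r=0, ω_s=1
33(1−ω_c) = −87(0−ω_c)  ⇒  120ω_c = 33  ⇒  ω_c = 11/40
sun–planet: 33·(1−11/40) = −27·(ω_p−ω_c)  ⇒  ω_p−ω_c = −(33/27)·(29/40) = -319/360
ω_p = 11/40 − 319/360 = -11/18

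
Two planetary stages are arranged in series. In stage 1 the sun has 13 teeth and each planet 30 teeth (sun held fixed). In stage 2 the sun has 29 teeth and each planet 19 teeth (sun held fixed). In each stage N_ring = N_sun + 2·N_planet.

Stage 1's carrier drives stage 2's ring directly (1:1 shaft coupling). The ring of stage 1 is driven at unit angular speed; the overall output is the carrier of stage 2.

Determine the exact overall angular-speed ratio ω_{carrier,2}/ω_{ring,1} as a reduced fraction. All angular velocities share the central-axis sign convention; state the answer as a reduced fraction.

Stage 1: N_ring = 13 + 2·30 = 73
Stage 1: 13(ω_s−ω_c) = −73(ω_r−ω_c),  ω_s=0, ω_r=1
Stage 1: 13(0−ω_c) = −73(1−ω_c)  ⇒  86ω_c = 73  ⇒  ω_c = 73/86
  ⇒ ω_c¹/ω_r¹ = 73/86
Stage 2: N_ring = 29 + 2·19 = 67
Stage 2: 29(ω_s−ω_c) = −67(ω_r−ω_c),  ω_s=0, ω_r=1
Stage 2: 29(0−ω_c) = −67(1−ω_c)  ⇒  96ω_c = 67  ⇒  ω_c = 67/96
  ⇒ ω_c²/ω_r² = 67/96
Coupling ω_r² = ω_c¹ ⇒ overall = 73/86 × 67/96 = 4891/8256

4891/8256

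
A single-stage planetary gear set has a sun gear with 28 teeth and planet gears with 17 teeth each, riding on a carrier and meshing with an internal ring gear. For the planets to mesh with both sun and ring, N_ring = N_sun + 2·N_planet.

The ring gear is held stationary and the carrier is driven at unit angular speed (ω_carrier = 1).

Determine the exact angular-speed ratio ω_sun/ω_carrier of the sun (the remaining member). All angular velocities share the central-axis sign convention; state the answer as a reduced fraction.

N_ring = 28 + 2·17 = 62
28(ω_s−ω_c) = −62(ω_r−ω_c),  ω_r=0, ω_c=1
ω_s = 1 − (62/28)(0−1) = 45/14
ω_s/ω_c = 45/14

45/14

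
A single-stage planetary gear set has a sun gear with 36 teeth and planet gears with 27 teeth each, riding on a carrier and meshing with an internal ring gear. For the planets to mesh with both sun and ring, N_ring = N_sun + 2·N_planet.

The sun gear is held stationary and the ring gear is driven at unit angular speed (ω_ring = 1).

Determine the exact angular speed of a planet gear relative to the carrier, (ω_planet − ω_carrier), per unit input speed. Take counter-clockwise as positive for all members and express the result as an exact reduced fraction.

N_ring = 36 + 2·27 = 90
36(ω_s−ω_c) = −90(ω_r−ω_c),  ω_s=0, ω_r=1
36(0−ω_c) = −90(1−ω_c)  ⇒  126ω_c = 90  ⇒  ω_c = 5/7
sun–planet: 36·(0−5/7) = −27·(ω_p−ω_c)  ⇒  ω_p−ω_c = −(36/27)·(-5/7) = 20/21

20/21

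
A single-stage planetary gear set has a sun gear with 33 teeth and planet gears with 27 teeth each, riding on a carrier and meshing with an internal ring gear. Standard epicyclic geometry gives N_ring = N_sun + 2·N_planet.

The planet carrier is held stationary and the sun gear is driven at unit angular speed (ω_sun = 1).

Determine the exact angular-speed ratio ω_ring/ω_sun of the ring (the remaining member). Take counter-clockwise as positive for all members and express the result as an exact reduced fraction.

-11/29

N_ring = 33 + 2·27 = 87
33(ω_s−ω_c) = −87(ω_r−ω_c),  ω_c=0, ω_s=1
ω_r = 0 − (33/87)(1−0) = -11/29
ω_r/ω_s = -11/29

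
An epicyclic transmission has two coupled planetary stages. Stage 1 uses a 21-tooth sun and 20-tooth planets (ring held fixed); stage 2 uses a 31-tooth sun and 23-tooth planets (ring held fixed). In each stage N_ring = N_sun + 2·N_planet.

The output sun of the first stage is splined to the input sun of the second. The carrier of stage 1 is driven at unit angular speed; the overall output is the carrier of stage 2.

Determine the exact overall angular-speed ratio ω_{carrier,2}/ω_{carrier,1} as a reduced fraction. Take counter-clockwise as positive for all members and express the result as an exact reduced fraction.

1271/1134

Stage 1: N_ring = 21 + 2·20 = 61
Stage 1: 21(ω_s−ω_c) = −61(ω_r−ω_c),  ω_r=0, ω_c=1
Stage 1: ω_s = 1 − (61/21)(0−1) = 82/21
  ⇒ ω_s¹/ω_c¹ = 82/21
Stage 2: N_ring = 31 + 2·23 = 77
Stage 2: 31(ω_s−ω_c) = −77(ω_r−ω_c),  ω_r=0, ω_s=1
Stage 2: 31(1−ω_c) = −77(0−ω_c)  ⇒  108ω_c = 31  ⇒  ω_c = 31/108
  ⇒ ω_c²/ω_s² = 31/108
Coupling ω_s² = ω_s¹ ⇒ overall = 82/21 × 31/108 = 1271/1134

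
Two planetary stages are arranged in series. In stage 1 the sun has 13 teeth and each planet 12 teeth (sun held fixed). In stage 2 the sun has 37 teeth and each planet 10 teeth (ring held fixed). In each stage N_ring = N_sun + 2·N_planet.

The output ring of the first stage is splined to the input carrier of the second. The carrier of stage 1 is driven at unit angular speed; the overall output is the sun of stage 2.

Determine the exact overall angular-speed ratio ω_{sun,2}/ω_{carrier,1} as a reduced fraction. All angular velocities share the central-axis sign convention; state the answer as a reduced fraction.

Stage 1: N_ring = 13 + 2·12 = 37
Stage 1: 13(ω_s−ω_c) = −37(ω_r−ω_c),  ω_s=0, ω_c=1
Stage 1: ω_r = 1 − (13/37)(0−1) = 50/37
  ⇒ ω_r¹/ω_c¹ = 50/37
Stage 2: N_ring = 37 + 2·10 = 57
Stage 2: 37(ω_s−ω_c) = −57(ω_r−ω_c),  ω_r=0, ω_c=1
Stage 2: ω_s = 1 − (57/37)(0−1) = 94/37
  ⇒ ω_s²/ω_c² = 94/37
Coupling ω_c² = ω_r¹ ⇒ overall = 50/37 × 94/37 = 4700/1369

4700/1369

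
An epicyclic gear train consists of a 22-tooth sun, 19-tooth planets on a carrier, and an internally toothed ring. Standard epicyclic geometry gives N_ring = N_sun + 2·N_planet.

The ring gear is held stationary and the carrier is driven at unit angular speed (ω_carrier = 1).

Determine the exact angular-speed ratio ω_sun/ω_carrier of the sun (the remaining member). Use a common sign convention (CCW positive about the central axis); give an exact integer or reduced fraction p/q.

N_ring = 22 + 2·19 = 60
22(ω_s−ω_c) = −60(ω_r−ω_c),  ω_r=0, ω_c=1
ω_s = 1 − (60/22)(0−1) = 41/11
ω_s/ω_c = 41/11

41/11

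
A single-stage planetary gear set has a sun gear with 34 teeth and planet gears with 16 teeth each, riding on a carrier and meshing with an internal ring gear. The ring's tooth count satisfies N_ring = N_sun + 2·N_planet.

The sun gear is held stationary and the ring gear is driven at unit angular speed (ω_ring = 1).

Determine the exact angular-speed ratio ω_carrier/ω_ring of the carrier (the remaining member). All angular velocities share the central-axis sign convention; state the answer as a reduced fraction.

N_ring = 34 + 2·16 = 66
34(ω_s−ω_c) = −66(ω_r−ω_c),  ω_s=0, ω_r=1
34(0−ω_c) = −66(1−ω_c)  ⇒  100ω_c = 66  ⇒  ω_c = 33/50
ω_c/ω_r = 33/50

33/50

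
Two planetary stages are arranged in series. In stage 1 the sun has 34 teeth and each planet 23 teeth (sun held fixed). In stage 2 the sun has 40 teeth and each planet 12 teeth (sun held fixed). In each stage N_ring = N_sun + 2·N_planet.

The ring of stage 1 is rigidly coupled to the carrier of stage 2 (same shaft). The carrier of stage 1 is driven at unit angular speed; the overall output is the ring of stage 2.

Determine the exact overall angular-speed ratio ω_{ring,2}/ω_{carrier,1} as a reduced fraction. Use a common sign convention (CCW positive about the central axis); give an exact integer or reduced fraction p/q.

741/320

Stage 1: N_ring = 34 + 2·23 = 80
Stage 1: 34(ω_s−ω_c) = −80(ω_r−ω_c),  ω_s=0, ω_c=1
Stage 1: ω_r = 1 − (34/80)(0−1) = 57/40
  ⇒ ω_r¹/ω_c¹ = 57/40
Stage 2: N_ring = 40 + 2·12 = 64
Stage 2: 40(ω_s−ω_c) = −64(ω_r−ω_c),  ω_s=0, ω_c=1
Stage 2: ω_r = 1 − (40/64)(0−1) = 13/8
  ⇒ ω_r²/ω_c² = 13/8
Coupling ω_c² = ω_r¹ ⇒ overall = 57/40 × 13/8 = 741/320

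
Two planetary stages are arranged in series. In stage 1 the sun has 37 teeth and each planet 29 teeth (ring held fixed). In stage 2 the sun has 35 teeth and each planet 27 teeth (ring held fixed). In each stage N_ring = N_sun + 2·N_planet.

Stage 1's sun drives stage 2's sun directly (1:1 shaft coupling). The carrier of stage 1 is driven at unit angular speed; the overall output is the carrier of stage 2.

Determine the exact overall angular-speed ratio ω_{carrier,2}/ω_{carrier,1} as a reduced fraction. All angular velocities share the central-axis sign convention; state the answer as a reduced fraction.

Stage 1: N_ring = 37 + 2·29 = 95
Stage 1: 37(ω_s−ω_c) = −95(ω_r−ω_c),  ω_r=0, ω_c=1
Stage 1: ω_s = 1 − (95/37)(0−1) = 132/37
  ⇒ ω_s¹/ω_c¹ = 132/37
Stage 2: N_ring = 35 + 2·27 = 89
Stage 2: 35(ω_s−ω_c) = −89(ω_r−ω_c),  ω_r=0, ω_s=1
Stage 2: 35(1−ω_c) = −89(0−ω_c)  ⇒  124ω_c = 35  ⇒  ω_c = 35/124
  ⇒ ω_c²/ω_s² = 35/124
Coupling ω_s² = ω_s¹ ⇒ overall = 132/37 × 35/124 = 1155/1147

1155/1147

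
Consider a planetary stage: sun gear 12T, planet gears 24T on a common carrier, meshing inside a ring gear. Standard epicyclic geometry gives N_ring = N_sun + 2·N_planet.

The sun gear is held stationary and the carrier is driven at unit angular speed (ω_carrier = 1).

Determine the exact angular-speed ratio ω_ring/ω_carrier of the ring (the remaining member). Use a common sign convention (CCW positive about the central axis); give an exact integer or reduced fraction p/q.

6/5

N_ring = 12 + 2·24 = 60
12(ω_s−ω_c) = −60(ω_r−ω_c),  ω_s=0, ω_c=1
ω_r = 1 − (12/60)(0−1) = 6/5
ω_r/ω_c = 6/5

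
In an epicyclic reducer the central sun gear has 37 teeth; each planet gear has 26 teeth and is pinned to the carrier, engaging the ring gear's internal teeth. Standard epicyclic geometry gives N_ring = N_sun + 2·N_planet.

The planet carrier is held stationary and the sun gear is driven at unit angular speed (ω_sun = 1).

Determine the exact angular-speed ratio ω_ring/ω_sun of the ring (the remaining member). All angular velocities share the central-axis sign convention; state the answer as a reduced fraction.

-37/89

N_ring = 37 + 2·26 = 89
37(ω_s−ω_c) = −89(ω_r−ω_c),  ω_c=0, ω_s=1
ω_r = 0 − (37/89)(1−0) = -37/89
ω_r/ω_s = -37/89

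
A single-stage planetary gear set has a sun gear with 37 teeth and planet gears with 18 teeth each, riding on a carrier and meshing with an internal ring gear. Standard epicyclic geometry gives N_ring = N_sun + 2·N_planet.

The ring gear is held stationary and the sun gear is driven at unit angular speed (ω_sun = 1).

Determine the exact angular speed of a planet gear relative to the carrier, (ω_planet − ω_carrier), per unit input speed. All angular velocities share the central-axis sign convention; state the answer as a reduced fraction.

-2701/1980

N_ring = 37 + 2·18 = 73
37(ω_s−ω_c) = −73(ω_r−ω_c),  ω_r=0, ω_s=1
37(1−ω_c) = −73(0−ω_c)  ⇒  110ω_c = 37  ⇒  ω_c = 37/110
sun–planet: 37·(1−37/110) = −18·(ω_p−ω_c)  ⇒  ω_p−ω_c = −(37/18)·(73/110) = -2701/1980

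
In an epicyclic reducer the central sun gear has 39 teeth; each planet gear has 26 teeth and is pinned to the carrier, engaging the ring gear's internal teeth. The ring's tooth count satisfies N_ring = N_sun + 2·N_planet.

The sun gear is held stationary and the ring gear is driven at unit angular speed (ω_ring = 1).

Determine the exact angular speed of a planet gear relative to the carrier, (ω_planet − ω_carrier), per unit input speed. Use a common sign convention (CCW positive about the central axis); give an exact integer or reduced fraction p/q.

N_ring = 39 + 2·26 = 91
39(ω_s−ω_c) = −91(ω_r−ω_c),  ω_s=0, ω_r=1
39(0−ω_c) = −91(1−ω_c)  ⇒  130ω_c = 91  ⇒  ω_c = 7/10
sun–planet: 39·(0−7/10) = −26·(ω_p−ω_c)  ⇒  ω_p−ω_c = −(39/26)·(-7/10) = 21/20

21/20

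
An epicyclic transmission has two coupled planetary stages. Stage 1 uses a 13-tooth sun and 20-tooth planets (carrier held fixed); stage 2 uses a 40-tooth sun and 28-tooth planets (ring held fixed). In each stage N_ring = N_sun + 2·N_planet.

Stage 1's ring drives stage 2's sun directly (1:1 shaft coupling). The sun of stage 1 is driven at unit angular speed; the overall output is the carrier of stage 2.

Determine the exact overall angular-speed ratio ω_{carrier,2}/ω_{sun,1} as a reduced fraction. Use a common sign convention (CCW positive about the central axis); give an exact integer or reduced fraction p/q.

-65/901

Stage 1: N_ring = 13 + 2·20 = 53
Stage 1: 13(ω_s−ω_c) = −53(ω_r−ω_c),  ω_c=0, ω_s=1
Stage 1: ω_r = 0 − (13/53)(1−0) = -13/53
  ⇒ ω_r¹/ω_s¹ = -13/53
Stage 2: N_ring = 40 + 2·28 = 96
Stage 2: 40(ω_s−ω_c) = −96(ω_r−ω_c),  ω_r=0, ω_s=1
Stage 2: 40(1−ω_c) = −96(0−ω_c)  ⇒  136ω_c = 40  ⇒  ω_c = 5/17
  ⇒ ω_c²/ω_s² = 5/17
Coupling ω_s² = ω_r¹ ⇒ overall = -13/53 × 5/17 = -65/901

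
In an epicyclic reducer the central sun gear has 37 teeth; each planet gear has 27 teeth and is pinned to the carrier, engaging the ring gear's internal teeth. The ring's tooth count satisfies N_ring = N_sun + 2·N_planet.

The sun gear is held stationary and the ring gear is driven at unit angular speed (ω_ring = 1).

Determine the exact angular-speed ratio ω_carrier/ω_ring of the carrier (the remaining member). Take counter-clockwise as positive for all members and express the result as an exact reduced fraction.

N_ring = 37 + 2·27 = 91
37(ω_s−ω_c) = −91(ω_r−ω_c),  ω_s=0, ω_r=1
37(0−ω_c) = −91(1−ω_c)  ⇒  128ω_c = 91  ⇒  ω_c = 91/128
ω_c/ω_r = 91/128

91/128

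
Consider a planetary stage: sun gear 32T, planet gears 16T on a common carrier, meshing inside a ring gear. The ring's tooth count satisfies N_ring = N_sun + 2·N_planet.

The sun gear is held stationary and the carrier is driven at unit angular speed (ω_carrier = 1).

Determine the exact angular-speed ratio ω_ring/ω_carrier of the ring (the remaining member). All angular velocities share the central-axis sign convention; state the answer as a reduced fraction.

N_ring = 32 + 2·16 = 64
32(ω_s−ω_c) = −64(ω_r−ω_c),  ω_s=0, ω_c=1
ω_r = 1 − (32/64)(0−1) = 3/2
ω_r/ω_c = 3/2

3/2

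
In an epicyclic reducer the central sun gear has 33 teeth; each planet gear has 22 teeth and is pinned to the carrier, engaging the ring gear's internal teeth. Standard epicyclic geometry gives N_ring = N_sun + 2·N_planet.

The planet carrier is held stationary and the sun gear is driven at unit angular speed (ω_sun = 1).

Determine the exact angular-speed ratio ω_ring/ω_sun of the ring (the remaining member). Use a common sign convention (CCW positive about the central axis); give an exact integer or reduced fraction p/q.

-3/7

N_ring = 33 + 2·22 = 77
33(ω_s−ω_c) = −77(ω_r−ω_c),  ω_c=0, ω_s=1
ω_r = 0 − (33/77)(1−0) = -3/7
ω_r/ω_s = -3/7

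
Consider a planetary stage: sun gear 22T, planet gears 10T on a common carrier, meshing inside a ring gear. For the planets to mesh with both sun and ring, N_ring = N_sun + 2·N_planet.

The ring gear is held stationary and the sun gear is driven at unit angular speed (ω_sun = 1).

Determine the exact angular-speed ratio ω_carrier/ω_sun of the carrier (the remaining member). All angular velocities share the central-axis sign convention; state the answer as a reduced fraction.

11/32

N_ring = 22 + 2·10 = 42
22(ω_s−ω_c) = −42(ω_r−ω_c),  ω_r=0, ω_s=1
22(1−ω_c) = −42(0−ω_c)  ⇒  64ω_c = 22  ⇒  ω_c = 11/32
ω_c/ω_s = 11/32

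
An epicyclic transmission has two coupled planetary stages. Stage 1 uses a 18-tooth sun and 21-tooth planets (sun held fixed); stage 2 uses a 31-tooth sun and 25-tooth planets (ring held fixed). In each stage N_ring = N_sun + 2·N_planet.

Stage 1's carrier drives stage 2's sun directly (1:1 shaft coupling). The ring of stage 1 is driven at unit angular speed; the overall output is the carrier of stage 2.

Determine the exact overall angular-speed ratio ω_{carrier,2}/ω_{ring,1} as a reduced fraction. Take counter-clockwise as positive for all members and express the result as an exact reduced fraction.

Stage 1: N_ring = 18 + 2·21 = 60
Stage 1: 18(ω_s−ω_c) = −60(ω_r−ω_c),  ω_s=0, ω_r=1
Stage 1: 18(0−ω_c) = −60(1−ω_c)  ⇒  78ω_c = 60  ⇒  ω_c = 10/13
  ⇒ ω_c¹/ω_r¹ = 10/13
Stage 2: N_ring = 31 + 2·25 = 81
Stage 2: 31(ω_s−ω_c) = −81(ω_r−ω_c),  ω_r=0, ω_s=1
Stage 2: 31(1−ω_c) = −81(0−ω_c)  ⇒  112ω_c = 31  ⇒  ω_c = 31/112
  ⇒ ω_c²/ω_s² = 31/112
Coupling ω_s² = ω_c¹ ⇒ overall = 10/13 × 31/112 = 155/728

155/728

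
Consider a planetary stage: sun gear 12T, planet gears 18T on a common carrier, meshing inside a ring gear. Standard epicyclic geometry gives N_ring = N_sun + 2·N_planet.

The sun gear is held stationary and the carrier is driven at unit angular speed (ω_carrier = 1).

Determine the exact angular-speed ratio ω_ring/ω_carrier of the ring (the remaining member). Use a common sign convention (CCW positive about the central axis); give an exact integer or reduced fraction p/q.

5/4

N_ring = 12 + 2·18 = 48
12(ω_s−ω_c) = −48(ω_r−ω_c),  ω_s=0, ω_c=1
ω_r = 1 − (12/48)(0−1) = 5/4
ω_r/ω_c = 5/4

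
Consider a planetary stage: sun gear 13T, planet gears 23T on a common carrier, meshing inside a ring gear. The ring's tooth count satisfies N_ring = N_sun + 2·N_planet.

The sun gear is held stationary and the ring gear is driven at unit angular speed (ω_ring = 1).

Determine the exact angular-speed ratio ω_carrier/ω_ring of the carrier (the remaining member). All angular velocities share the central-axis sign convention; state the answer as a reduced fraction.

N_ring = 13 + 2·23 = 59
13(ω_s−ω_c) = −59(ω_r−ω_c),  ω_s=0, ω_r=1
13(0−ω_c) = −59(1−ω_c)  ⇒  72ω_c = 59  ⇒  ω_c = 59/72
ω_c/ω_r = 59/72

59/72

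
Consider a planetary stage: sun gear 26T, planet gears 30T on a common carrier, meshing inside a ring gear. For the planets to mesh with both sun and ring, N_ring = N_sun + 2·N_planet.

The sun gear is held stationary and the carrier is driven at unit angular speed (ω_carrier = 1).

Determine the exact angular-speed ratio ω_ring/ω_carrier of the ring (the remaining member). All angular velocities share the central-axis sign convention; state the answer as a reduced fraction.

N_ring = 26 + 2·30 = 86
26(ω_s−ω_c) = −86(ω_r−ω_c),  ω_s=0, ω_c=1
ω_r = 1 − (26/86)(0−1) = 56/43
ω_r/ω_c = 56/43

56/43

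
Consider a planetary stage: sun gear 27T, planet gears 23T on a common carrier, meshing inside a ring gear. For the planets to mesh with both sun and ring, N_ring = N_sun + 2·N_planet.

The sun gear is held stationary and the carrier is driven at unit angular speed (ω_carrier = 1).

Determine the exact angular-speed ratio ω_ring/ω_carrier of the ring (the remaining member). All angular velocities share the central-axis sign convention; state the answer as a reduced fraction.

N_ring = 27 + 2·23 = 73
27(ω_s−ω_c) = −73(ω_r−ω_c),  ω_s=0, ω_c=1
ω_r = 1 − (27/73)(0−1) = 100/73
ω_r/ω_c = 100/73

100/73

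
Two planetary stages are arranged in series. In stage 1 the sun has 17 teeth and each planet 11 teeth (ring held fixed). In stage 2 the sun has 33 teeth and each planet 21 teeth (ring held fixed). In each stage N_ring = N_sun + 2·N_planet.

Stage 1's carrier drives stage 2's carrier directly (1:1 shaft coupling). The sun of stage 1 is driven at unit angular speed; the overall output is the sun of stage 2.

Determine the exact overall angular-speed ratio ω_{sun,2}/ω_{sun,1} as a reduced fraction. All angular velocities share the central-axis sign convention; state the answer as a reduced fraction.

Stage 1: N_ring = 17 + 2·11 = 39
Stage 1: 17(ω_s−ω_c) = −39(ω_r−ω_c),  ω_r=0, ω_s=1
Stage 1: 17(1−ω_c) = −39(0−ω_c)  ⇒  56ω_c = 17  ⇒  ω_c = 17/56
  ⇒ ω_c¹/ω_s¹ = 17/56
Stage 2: N_ring = 33 + 2·21 = 75
Stage 2: 33(ω_s−ω_c) = −75(ω_r−ω_c),  ω_r=0, ω_c=1
Stage 2: ω_s = 1 − (75/33)(0−1) = 36/11
  ⇒ ω_s²/ω_c² = 36/11
Coupling ω_c² = ω_c¹ ⇒ overall = 17/56 × 36/11 = 153/154

153/154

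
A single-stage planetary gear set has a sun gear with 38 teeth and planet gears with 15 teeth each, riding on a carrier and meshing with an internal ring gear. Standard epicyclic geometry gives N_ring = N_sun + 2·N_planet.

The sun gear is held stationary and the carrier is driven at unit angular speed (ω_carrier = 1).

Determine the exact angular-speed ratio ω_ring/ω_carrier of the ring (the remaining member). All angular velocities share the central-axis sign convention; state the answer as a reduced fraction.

N_ring = 38 + 2·15 = 68
38(ω_s−ω_c) = −68(ω_r−ω_c),  ω_s=0, ω_c=1
ω_r = 1 − (38/68)(0−1) = 53/34
ω_r/ω_c = 53/34

53/34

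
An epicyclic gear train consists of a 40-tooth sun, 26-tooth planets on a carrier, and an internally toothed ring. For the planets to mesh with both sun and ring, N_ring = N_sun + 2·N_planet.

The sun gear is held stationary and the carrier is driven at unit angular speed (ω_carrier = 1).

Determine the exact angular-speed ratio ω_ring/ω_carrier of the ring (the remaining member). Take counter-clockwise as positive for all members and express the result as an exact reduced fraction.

33/23

N_ring = 40 + 2·26 = 92
40(ω_s−ω_c) = −92(ω_r−ω_c),  ω_s=0, ω_c=1
ω_r = 1 − (40/92)(0−1) = 33/23
ω_r/ω_c = 33/23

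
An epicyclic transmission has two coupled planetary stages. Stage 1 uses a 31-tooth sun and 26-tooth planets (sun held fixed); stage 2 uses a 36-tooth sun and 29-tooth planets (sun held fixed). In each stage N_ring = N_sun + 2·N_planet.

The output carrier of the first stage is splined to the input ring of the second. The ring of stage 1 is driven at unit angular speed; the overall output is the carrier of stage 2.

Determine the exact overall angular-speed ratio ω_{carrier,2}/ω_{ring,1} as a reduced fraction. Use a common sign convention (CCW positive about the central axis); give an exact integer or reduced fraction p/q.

3901/7410

Stage 1: N_ring = 31 + 2·26 = 83
Stage 1: 31(ω_s−ω_c) = −83(ω_r−ω_c),  ω_s=0, ω_r=1
Stage 1: 31(0−ω_c) = −83(1−ω_c)  ⇒  114ω_c = 83  ⇒  ω_c = 83/114
  ⇒ ω_c¹/ω_r¹ = 83/114
Stage 2: N_ring = 36 + 2·29 = 94
Stage 2: 36(ω_s−ω_c) = −94(ω_r−ω_c),  ω_s=0, ω_r=1
Stage 2: 36(0−ω_c) = −94(1−ω_c)  ⇒  130ω_c = 94  ⇒  ω_c = 47/65
  ⇒ ω_c²/ω_r² = 47/65
Coupling ω_r² = ω_c¹ ⇒ overall = 83/114 × 47/65 = 3901/7410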